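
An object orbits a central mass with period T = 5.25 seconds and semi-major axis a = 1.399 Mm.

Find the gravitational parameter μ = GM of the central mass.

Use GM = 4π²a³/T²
T = 5.25 seconds
a = 1.399 Mm = 1.399 × 10^6 m
a³ = 2.73812 × 10^18 m³
T² = 27.5625 s²
GM = 4π² × (2.73812 × 10^18) / 27.5625 = 3.92188 × 10^18 m³/s²
GM ≈ 3.922 × 10^18 m³/s²

Final answer: GM = 3.922 × 10^18 m³/s²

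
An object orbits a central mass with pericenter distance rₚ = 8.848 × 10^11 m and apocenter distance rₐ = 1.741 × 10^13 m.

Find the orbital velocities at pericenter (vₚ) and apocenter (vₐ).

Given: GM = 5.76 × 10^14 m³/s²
rₚ = 8.848 × 10^11 m
rₐ = 1.741 × 10^13 m
GM = 5.76 × 10^14 m³/s²
a = (rₚ + rₐ)/2 = 9.1474 × 10^12 m
Vis-viva: v² = GM (2/r − 1/a)
vₚ² = 5.76 × 10^14 × (2.2604 × 10^-12 − 1.09321 × 10^-13) = 1239.02 m²/s²
vₚ = 35.1997 m/s ≈ 35.2 m/s
vₐ² = 5.76 × 10^14 × (1.14877 × 10^-13 − 1.09321 × 10^-13) = 3.20016 m²/s²
vₐ = 1.7889 m/s ≈ 1.789 m/s

Final answer: vₚ = 35.2 m/s, vₐ = 1.789 m/s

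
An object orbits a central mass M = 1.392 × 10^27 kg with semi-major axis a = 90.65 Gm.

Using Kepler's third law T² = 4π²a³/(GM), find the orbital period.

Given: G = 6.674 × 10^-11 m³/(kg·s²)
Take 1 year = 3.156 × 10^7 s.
M = 1.392 × 10^27 kg
GM = G × M = 6.674 × 10^-11 × 1.392 × 10^27 = 9.29021 × 10^16 m³/s²
a = 90.65 Gm = 9.065 × 10^10 m
a³ = 7.44909 × 10^32 m³
T = 2π √(a³/GM) = 2π √((7.44909 × 10^32) / (9.29021 × 10^16)) = 2π × 8.95445 × 10^7 s
T = 5.62625 × 10^8 s ≈ 17.83 years

Final answer: 17.83 years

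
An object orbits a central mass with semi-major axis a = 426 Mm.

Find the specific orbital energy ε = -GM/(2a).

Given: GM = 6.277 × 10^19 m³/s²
a = 426 Mm = 4.26 × 10^8 m
GM = 6.277 × 10^19 m³/s²
2a = 8.52 × 10^8 m
ε = −GM/(2a) = -7.36737 × 10^10 J/kg ≈ -73.67 GJ/kg

Final answer: -73.67 GJ/kg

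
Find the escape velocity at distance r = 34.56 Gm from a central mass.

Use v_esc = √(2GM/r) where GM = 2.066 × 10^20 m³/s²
r = 34.56 Gm = 3.456 × 10^10 m
GM = 2.066 × 10^20 m³/s²
2GM/r = 2 × (2.066 × 10^20) / (3.456 × 10^10) = 1.1956 × 10^10 m²/s²
v_esc = √(2GM/r) = 109344 m/s ≈ 109.3 km/s

Final answer: 109.3 km/s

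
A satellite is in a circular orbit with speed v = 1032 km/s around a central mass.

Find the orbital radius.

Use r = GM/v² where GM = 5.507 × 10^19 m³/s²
v = 1032 km/s = 1.032 × 10^6 m/s
GM = 5.507 × 10^19 m³/s²
v² = 1.06502 × 10^12 m²/s²
r = GM/v² = (5.507 × 10^19) / (1.06502 × 10^12) = 5.17078 × 10^7 m ≈ 51.71 Mm

Final answer: 51.71 Mm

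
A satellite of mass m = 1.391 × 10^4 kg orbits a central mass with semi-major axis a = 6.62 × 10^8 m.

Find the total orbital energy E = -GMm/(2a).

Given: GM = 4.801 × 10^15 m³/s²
a = 6.62 × 10^8 m
GM = 4.801 × 10^15 m³/s²
2a = 1.324 × 10^9 m
GMm = 4.801 × 10^15 × 13910 = 6.67819 × 10^19 m³·kg/s²
E = −GMm/(2a) = -5.04395 × 10^10 J ≈ -50.44 GJ

Final answer: -50.44 GJ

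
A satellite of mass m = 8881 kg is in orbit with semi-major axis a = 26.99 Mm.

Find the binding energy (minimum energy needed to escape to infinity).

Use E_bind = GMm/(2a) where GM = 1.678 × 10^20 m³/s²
a = 26.99 Mm = 2.699 × 10^7 m
GM = 1.678 × 10^20 m³/s²
m = 8881 kg
GMm = 1.678 × 10^20 × 8881 = 1.49023 × 10^24 m³·kg/s²
2a = 5.398 × 10^7 m
E_bind = GMm/(2a) = 2.76071 × 10^16 J ≈ 27.61 PJ

Final answer: 27.61 PJ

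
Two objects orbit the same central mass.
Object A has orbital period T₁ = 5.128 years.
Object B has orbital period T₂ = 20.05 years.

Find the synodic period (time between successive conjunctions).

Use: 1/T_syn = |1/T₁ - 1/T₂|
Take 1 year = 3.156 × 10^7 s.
T₁ = 5.128 years = 1.6184 × 10^8 s
T₂ = 20.05 years = 6.32778 × 10^8 s
1/T₁ = 6.17895 × 10^-9 s⁻¹
1/T₂ = 1.58033 × 10^-9 s⁻¹
|1/T₁ − 1/T₂| = 4.59862 × 10^-9 s⁻¹
T_syn = 1 / |1/T₁ − 1/T₂| = 2.17456 × 10^8 s ≈ 6.89 years

Final answer: T_syn = 6.89 years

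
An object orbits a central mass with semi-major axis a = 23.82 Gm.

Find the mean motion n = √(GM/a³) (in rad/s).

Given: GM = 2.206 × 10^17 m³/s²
a = 23.82 Gm = 2.382 × 10^10 m
GM = 2.206 × 10^17 m³/s²
a³ = 1.35153 × 10^31 m³
GM/a³ = (2.206 × 10^17) / (1.35153 × 10^31) = 1.63223 × 10^-14 s⁻²
n = √(GM/a³) = 1.27759 × 10^-7 rad/s ≈ 1.278 × 10^-7 rad/s

Final answer: n = 1.278 × 10^-7 rad/s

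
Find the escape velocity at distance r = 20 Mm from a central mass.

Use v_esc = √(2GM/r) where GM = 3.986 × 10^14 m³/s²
r = 20 Mm = 2 × 10^7 m
GM = 3.986 × 10^14 m³/s²
2GM/r = 2 × (3.986 × 10^14) / (2 × 10^7) = 3.986 × 10^7 m²/s²
v_esc = √(2GM/r) = 6313.48 m/s ≈ 6.313 km/s

Final answer: 6.313 km/s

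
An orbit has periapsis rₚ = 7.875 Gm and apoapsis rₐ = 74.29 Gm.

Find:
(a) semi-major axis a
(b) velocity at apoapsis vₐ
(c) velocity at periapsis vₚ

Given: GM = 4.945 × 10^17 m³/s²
rₚ = 7.875 Gm = 7.875 × 10^9 m
rₐ = 74.29 Gm = 7.429 × 10^10 m
GM = 4.945 × 10^17 m³/s²
a = (rₚ + rₐ)/2 = 4.10825 × 10^10 m
e = (rₐ − rₚ)/(rₐ + rₚ) = (6.6415 × 10^10) / (8.2165 × 10^10) = 0.808313
(a) a = 4.10825 × 10^10 m ≈ 41.08 Gm
(b) vₐ² = GM (2/rₐ − 1/a) = 4.945 × 10^17 × (2.69215 × 10^-11 − 2.43413 × 10^-11) = 1.27594 × 10^6 m²/s²;  vₐ = 1129.57 m/s ≈ 1.13 km/s
(c) vₚ² = GM (2/rₚ − 1/a) = 4.945 × 10^17 × (2.53968 × 10^-10 − 2.43413 × 10^-11) = 1.13551 × 10^8 m²/s²;  vₚ = 10656 m/s ≈ 10.66 km/s

Final answer:
(a) semi-major axis a = 41.08 Gm
(b) velocity at apoapsis vₐ = 1.13 km/s
(c) velocity at periapsis vₚ = 10.66 km/s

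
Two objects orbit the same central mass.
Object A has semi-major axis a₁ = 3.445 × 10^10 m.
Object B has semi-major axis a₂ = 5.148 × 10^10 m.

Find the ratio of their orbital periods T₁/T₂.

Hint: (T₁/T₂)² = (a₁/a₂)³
a₁ = 3.445 × 10^10 m
a₂ = 5.148 × 10^10 m
a₁/a₂ = 0.669192
T₁/T₂ = (a₁/a₂)^(3/2) = (0.669192)^1.5 = 0.547427

Final answer: T₁/T₂ = 0.5474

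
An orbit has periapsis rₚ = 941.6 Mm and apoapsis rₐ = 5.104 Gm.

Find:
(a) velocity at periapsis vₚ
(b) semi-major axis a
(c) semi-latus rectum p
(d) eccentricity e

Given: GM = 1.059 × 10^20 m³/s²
rₚ = 941.6 Mm = 9.416 × 10^8 m
rₐ = 5.104 Gm = 5.104 × 10^9 m
GM = 1.059 × 10^20 m³/s²
a = (rₚ + rₐ)/2 = 3.0228 × 10^9 m
e = (rₐ − rₚ)/(rₐ + rₚ) = (4.1624 × 10^9) / (6.0456 × 10^9) = 0.688501
(a) vₚ² = GM (2/rₚ − 1/a) = 1.059 × 10^20 × (2.12404 × 10^-9 − 3.30819 × 10^-10) = 1.89903 × 10^11 m²/s²;  vₚ = 435778 m/s ≈ 435.8 km/s
(b) a = 3.0228 × 10^9 m ≈ 3.023 Gm
(c) 1 − e² = 0.525967;  p = a(1 − e²) = 3.0228 × 10^9 × 0.525967 = 1.58989 × 10^9 m ≈ 1.59 Gm
(d) e = 0.688501 ≈ 0.6885

Final answer:
(a) velocity at periapsis vₚ = 435.8 km/s
(b) semi-major axis a = 3.023 Gm
(c) semi-latus rectum p = 1.59 Gm
(d) eccentricity e = 0.6885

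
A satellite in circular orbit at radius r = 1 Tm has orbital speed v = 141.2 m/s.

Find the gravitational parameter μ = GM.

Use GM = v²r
r = 1 Tm = 1 × 10^12 m
v = 141.2 m/s
v² = 19937.4 m²/s²
GM = v²r = 19937.4 × 1 × 10^12 = 1.99374 × 10^16 m³/s²
GM ≈ 1.994 × 10^16 m³/s²

Final answer: GM = 1.994 × 10^16 m³/s²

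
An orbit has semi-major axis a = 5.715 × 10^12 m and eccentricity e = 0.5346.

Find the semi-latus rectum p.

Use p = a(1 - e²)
a = 5.715 × 10^12 m
e = 0.5346,  e² = 0.285797,  1 − e² = 0.714203
p = a(1 − e²) = 5.715 × 10^12 m × 0.714203 = 4.08167 × 10^12 m ≈ 4.082 × 10^12 m

Final answer: p = 4.082 × 10^12 m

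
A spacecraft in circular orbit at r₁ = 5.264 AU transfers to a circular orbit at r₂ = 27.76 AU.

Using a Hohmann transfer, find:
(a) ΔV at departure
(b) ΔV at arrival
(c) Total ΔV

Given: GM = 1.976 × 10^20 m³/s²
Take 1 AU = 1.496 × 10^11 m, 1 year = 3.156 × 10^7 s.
r₁ = 5.264 AU = 7.87494 × 10^11 m
r₂ = 27.76 AU = 4.1529 × 10^12 m
GM = 1.976 × 10^20 m³/s²
Transfer ellipse: a_t = (r₁ + r₂)/2 = 2.4702 × 10^12 m
Circular speed at r₁: v₁ = √(GM/r₁) = 15840.5 m/s
Transfer speed at r₁ (periapsis): v₁ₜ = √(GM(2/r₁ − 1/a_t)) = 20539 m/s
(a) ΔV₁ = v₁ₜ − v₁ = 4698.48 m/s ≈ 0.9912 AU/year
Circular speed at r₂: v₂ = √(GM/r₂) = 6897.92 m/s
Transfer speed at r₂ (apoapsis): v₂ₜ = √(GM(2/r₂ − 1/a_t)) = 3894.72 m/s
(b) ΔV₂ = v₂ − v₂ₜ = 3003.2 m/s ≈ 0.6336 AU/year
(c) ΔV_total = ΔV₁ + ΔV₂ = 7701.68 m/s ≈ 1.625 AU/year

Final answer:
(a) ΔV₁ = 0.9912 AU/year
(b) ΔV₂ = 0.6336 AU/year
(c) ΔV_total = 1.625 AU/year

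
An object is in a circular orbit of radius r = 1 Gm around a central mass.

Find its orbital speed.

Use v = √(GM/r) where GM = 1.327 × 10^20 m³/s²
r = 1 Gm = 1 × 10^9 m
GM = 1.327 × 10^20 m³/s²
GM/r = (1.327 × 10^20) / (1 × 10^9) = 1.327 × 10^11 m²/s²
v = √(GM/r) = 364280 m/s ≈ 364.3 km/s

Final answer: 364.3 km/s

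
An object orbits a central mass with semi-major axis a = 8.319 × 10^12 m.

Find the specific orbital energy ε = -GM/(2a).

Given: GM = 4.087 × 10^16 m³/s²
a = 8.319 × 10^12 m
GM = 4.087 × 10^16 m³/s²
2a = 1.6638 × 10^13 m
ε = −GM/(2a) = -2456.43 J/kg ≈ -2.456 kJ/kg

Final answer: -2.456 kJ/kg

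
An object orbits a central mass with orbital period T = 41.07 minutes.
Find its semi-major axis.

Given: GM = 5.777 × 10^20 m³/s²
T = 41.07 minutes = 2464.2 s
GM = 5.777 × 10^20 m³/s²
Kepler's third law: a³ = GM T² / (4π²)
T² = 6.07228 × 10^6 s²
a³ = (5.777 × 10^20) × (6.07228 × 10^6) / (4π²) = 8.88576 × 10^25 m³
a = (a³)^(1/3) = 4.46236 × 10^8 m ≈ 446.2 Mm

Final answer: 446.2 Mm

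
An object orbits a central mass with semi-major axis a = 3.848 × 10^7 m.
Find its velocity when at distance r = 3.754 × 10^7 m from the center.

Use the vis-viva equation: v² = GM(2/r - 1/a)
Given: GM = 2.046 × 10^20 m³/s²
a = 3.848 × 10^7 m
r = 3.754 × 10^7 m
GM = 2.046 × 10^20 m³/s²
2/r − 1/a = 5.32765 × 10^-8 − 2.59875 × 10^-8 = 2.7289 × 10^-8 m⁻¹
v² = GM (2/r − 1/a) = 5.58333 × 10^12 m²/s²
v = 2.36291 × 10^6 m/s ≈ 2363 km/s

Final answer: 2363 km/s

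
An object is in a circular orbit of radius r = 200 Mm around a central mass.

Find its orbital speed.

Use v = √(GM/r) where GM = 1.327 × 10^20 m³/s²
r = 200 Mm = 2 × 10^8 m
GM = 1.327 × 10^20 m³/s²
GM/r = (1.327 × 10^20) / (2 × 10^8) = 6.635 × 10^11 m²/s²
v = √(GM/r) = 814555 m/s ≈ 814.6 km/s

Final answer: 814.6 km/s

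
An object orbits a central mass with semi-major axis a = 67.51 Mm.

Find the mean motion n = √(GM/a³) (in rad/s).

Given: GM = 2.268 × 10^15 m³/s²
a = 67.51 Mm = 6.751 × 10^7 m
GM = 2.268 × 10^15 m³/s²
a³ = 3.07684 × 10^23 m³
GM/a³ = (2.268 × 10^15) / (3.07684 × 10^23) = 7.37121 × 10^-9 s⁻²
n = √(GM/a³) = 8.58557 × 10^-5 rad/s ≈ 8.586 × 10^-5 rad/s

Final answer: n = 8.586 × 10^-5 rad/s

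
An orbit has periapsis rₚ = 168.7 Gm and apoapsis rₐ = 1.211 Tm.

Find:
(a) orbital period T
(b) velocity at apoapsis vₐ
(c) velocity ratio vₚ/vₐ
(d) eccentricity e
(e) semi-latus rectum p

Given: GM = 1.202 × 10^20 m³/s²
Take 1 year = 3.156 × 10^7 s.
rₚ = 168.7 Gm = 1.687 × 10^11 m
rₐ = 1.211 Tm = 1.211 × 10^12 m
GM = 1.202 × 10^20 m³/s²
a = (rₚ + rₐ)/2 = 6.8985 × 10^11 m
e = (rₐ − rₚ)/(rₐ + rₚ) = (1.0423 × 10^12) / (1.3797 × 10^12) = 0.755454
(a) a³ = 3.28295 × 10^35 m³;  T = 2π √(a³/GM) = 2π × 5.22612 × 10^7 s = 3.28367 × 10^8 s ≈ 10.4 years
(b) vₐ² = GM (2/rₐ − 1/a) = 1.202 × 10^20 × (1.65153 × 10^-12 − 1.44959 × 10^-12) = 2.42728 × 10^7 m²/s²;  vₐ = 4926.75 m/s ≈ 4.927 km/s
(c) vₚ/vₐ = rₐ/rₚ (angular momentum) = (1.211 × 10^12) / (1.687 × 10^11) = 7.17842 ≈ 7.178
(d) e = 0.755454 ≈ 0.7555
(e) 1 − e² = 0.429289;  p = a(1 − e²) = 6.8985 × 10^11 × 0.429289 = 2.96145 × 10^11 m ≈ 296.1 Gm

Final answer:
(a) orbital period T = 10.4 years
(b) velocity at apoapsis vₐ = 4.927 km/s
(c) velocity ratio vₚ/vₐ = 7.178
(d) eccentricity e = 0.7555
(e) semi-latus rectum p = 296.1 Gm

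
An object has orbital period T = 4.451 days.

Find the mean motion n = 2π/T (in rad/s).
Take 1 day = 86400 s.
T = 4.451 days = 384566 s
n = 2π / 384566 s = 1.63384 × 10^-5 rad/s ≈ 1.634 × 10^-5 rad/s

Final answer: n = 1.634 × 10^-5 rad/s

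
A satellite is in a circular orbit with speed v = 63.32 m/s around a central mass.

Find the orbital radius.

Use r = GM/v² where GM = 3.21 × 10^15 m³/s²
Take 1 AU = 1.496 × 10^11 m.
v = 63.32 m/s
GM = 3.21 × 10^15 m³/s²
v² = 4009.42 m²/s²
r = GM/v² = (3.21 × 10^15) / 4009.42 = 8.00614 × 10^11 m ≈ 5.352 AU

Final answer: 5.352 AU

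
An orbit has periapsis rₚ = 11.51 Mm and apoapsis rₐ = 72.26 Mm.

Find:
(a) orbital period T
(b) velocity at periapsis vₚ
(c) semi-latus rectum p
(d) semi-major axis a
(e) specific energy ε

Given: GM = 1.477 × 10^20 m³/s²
rₚ = 11.51 Mm = 1.151 × 10^7 m
rₐ = 72.26 Mm = 7.226 × 10^7 m
GM = 1.477 × 10^20 m³/s²
a = (rₚ + rₐ)/2 = 4.1885 × 10^7 m
e = (rₐ − rₚ)/(rₐ + rₚ) = (6.075 × 10^7) / (8.377 × 10^7) = 0.7252
(a) a³ = 7.34811 × 10^22 m³;  T = 2π √(a³/GM) = 2π × 22.3048 s = 140.145 s ≈ 2.336 minutes
(b) vₚ² = GM (2/rₚ − 1/a) = 1.477 × 10^20 × (1.73762 × 10^-7 − 2.38749 × 10^-8) = 2.21383 × 10^13 m²/s²;  vₚ = 4.70514 × 10^6 m/s ≈ 4705 km/s
(c) 1 − e² = 0.474085;  p = a(1 − e²) = 4.1885 × 10^7 × 0.474085 = 1.98571 × 10^7 m ≈ 19.86 Mm
(d) a = 4.1885 × 10^7 m ≈ 41.88 Mm
(e) 2a = 8.377 × 10^7 m;  ε = −GM/(2a) = -1.76316 × 10^12 J/kg ≈ -1763 GJ/kg

Final answer:
(a) orbital period T = 2.336 minutes
(b) velocity at periapsis vₚ = 4705 km/s
(c) semi-latus rectum p = 19.86 Mm
(d) semi-major axis a = 41.88 Mm
(e) specific energy ε = -1763 GJ/kg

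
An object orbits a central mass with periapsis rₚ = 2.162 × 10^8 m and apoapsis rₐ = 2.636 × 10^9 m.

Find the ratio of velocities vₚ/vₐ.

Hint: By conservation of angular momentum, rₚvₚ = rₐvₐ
rₚ = 2.162 × 10^8 m
rₐ = 2.636 × 10^9 m
rₚvₚ = rₐvₐ  ⇒  vₚ/vₐ = rₐ/rₚ
vₚ/vₐ = (2.636 × 10^9) / (2.162 × 10^8) = 12.1924

Final answer: vₚ/vₐ = 12.19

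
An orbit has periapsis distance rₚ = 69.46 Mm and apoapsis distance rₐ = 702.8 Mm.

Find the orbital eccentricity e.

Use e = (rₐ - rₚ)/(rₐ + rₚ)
rₚ = 69.46 Mm = 6.946 × 10^7 m
rₐ = 702.8 Mm = 7.028 × 10^8 m
rₐ − rₚ = 6.3334 × 10^8 m
rₐ + rₚ = 7.7226 × 10^8 m
e = (rₐ − rₚ)/(rₐ + rₚ) = 0.820112

Final answer: e = 0.8201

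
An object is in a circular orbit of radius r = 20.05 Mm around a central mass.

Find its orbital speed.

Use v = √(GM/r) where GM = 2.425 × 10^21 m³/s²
r = 20.05 Mm = 2.005 × 10^7 m
GM = 2.425 × 10^21 m³/s²
GM/r = (2.425 × 10^21) / (2.005 × 10^7) = 1.20948 × 10^14 m²/s²
v = √(GM/r) = 1.09976 × 10^7 m/s ≈ 1.1 × 10^4 km/s

Final answer: 1.1 × 10^4 km/s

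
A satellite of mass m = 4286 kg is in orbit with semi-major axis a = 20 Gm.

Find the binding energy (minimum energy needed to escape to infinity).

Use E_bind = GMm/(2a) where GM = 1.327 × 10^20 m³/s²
a = 20 Gm = 2 × 10^10 m
GM = 1.327 × 10^20 m³/s²
m = 4286 kg
GMm = 1.327 × 10^20 × 4286 = 5.68752 × 10^23 m³·kg/s²
2a = 4 × 10^10 m
E_bind = GMm/(2a) = 1.42188 × 10^13 J ≈ 14.22 TJ

Final answer: 14.22 TJ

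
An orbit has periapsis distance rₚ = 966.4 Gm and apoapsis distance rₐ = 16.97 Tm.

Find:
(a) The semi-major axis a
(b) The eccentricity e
rₚ = 966.4 Gm = 9.664 × 10^11 m
rₐ = 16.97 Tm = 1.697 × 10^13 m
(a) a = (rₚ + rₐ)/2 = 8.9682 × 10^12 m ≈ 8.968 Tm
(b) e = (rₐ − rₚ)/(rₐ + rₚ) = (1.60036 × 10^13) / (1.79364 × 10^13) = 0.892241

Final answer:
(a) a = 8.968 Tm
(b) e = 0.8922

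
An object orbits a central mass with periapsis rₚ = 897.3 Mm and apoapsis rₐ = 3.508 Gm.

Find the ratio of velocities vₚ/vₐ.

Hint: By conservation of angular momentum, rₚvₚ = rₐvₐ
rₚ = 897.3 Mm = 8.973 × 10^8 m
rₐ = 3.508 Gm = 3.508 × 10^9 m
rₚvₚ = rₐvₐ  ⇒  vₚ/vₐ = rₐ/rₚ
vₚ/vₐ = (3.508 × 10^9) / (8.973 × 10^8) = 3.90951

Final answer: vₚ/vₐ = 3.91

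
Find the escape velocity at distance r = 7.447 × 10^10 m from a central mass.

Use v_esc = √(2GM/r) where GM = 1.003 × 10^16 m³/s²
r = 7.447 × 10^10 m
GM = 1.003 × 10^16 m³/s²
2GM/r = 2 × (1.003 × 10^16) / (7.447 × 10^10) = 269370 m²/s²
v_esc = √(2GM/r) = 519.009 m/s ≈ 519 m/s

Final answer: 519 m/s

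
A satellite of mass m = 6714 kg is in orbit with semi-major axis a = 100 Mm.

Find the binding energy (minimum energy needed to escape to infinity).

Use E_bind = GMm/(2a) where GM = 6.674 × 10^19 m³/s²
a = 100 Mm = 1 × 10^8 m
GM = 6.674 × 10^19 m³/s²
m = 6714 kg
GMm = 6.674 × 10^19 × 6714 = 4.48092 × 10^23 m³·kg/s²
2a = 2 × 10^8 m
E_bind = GMm/(2a) = 2.24046 × 10^15 J ≈ 2.24 PJ

Final answer: 2.24 PJ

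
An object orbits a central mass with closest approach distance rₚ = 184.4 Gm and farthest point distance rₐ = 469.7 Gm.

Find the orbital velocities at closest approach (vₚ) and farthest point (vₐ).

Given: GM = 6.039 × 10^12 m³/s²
rₚ = 184.4 Gm = 1.844 × 10^11 m
rₐ = 469.7 Gm = 4.697 × 10^11 m
GM = 6.039 × 10^12 m³/s²
a = (rₚ + rₐ)/2 = 3.2705 × 10^11 m
Vis-viva: v² = GM (2/r − 1/a)
vₚ² = 6.039 × 10^12 × (1.0846 × 10^-11 − 3.05764 × 10^-12) = 47.0338 m²/s²
vₚ = 6.85812 m/s ≈ 6.858 m/s
vₐ² = 6.039 × 10^12 × (4.25804 × 10^-12 − 3.05764 × 10^-12) = 7.24922 m²/s²
vₐ = 2.69244 m/s ≈ 2.692 m/s

Final answer: vₚ = 6.858 m/s, vₐ = 2.692 m/s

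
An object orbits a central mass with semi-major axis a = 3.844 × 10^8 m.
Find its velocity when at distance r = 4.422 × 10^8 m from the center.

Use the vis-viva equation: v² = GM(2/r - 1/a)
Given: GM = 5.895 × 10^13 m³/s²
a = 3.844 × 10^8 m
r = 4.422 × 10^8 m
GM = 5.895 × 10^13 m³/s²
2/r − 1/a = 4.52284 × 10^-9 − 2.60146 × 10^-9 = 1.92138 × 10^-9 m⁻¹
v² = GM (2/r − 1/a) = 113266 m²/s²
v = 336.549 m/s ≈ 336.5 m/s

Final answer: 336.5 m/s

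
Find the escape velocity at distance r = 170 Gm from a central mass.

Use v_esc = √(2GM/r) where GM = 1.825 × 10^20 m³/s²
r = 170 Gm = 1.7 × 10^11 m
GM = 1.825 × 10^20 m³/s²
2GM/r = 2 × (1.825 × 10^20) / (1.7 × 10^11) = 2.14706 × 10^9 m²/s²
v_esc = √(2GM/r) = 46336.4 m/s ≈ 46.34 km/s

Final answer: 46.34 km/s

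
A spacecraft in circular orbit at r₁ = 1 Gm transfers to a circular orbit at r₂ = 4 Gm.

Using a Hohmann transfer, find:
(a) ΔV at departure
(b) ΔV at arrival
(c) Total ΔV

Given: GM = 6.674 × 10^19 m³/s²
r₁ = 1 Gm = 1 × 10^9 m
r₂ = 4 Gm = 4 × 10^9 m
GM = 6.674 × 10^19 m³/s²
Transfer ellipse: a_t = (r₁ + r₂)/2 = 2.5 × 10^9 m
Circular speed at r₁: v₁ = √(GM/r₁) = 258341 m/s
Transfer speed at r₁ (periapsis): v₁ₜ = √(GM(2/r₁ − 1/a_t)) = 326778 m/s
(a) ΔV₁ = v₁ₜ − v₁ = 68437.4 m/s ≈ 68.44 km/s
Circular speed at r₂: v₂ = √(GM/r₂) = 129170 m/s
Transfer speed at r₂ (apoapsis): v₂ₜ = √(GM(2/r₂ − 1/a_t)) = 81694.6 m/s
(b) ΔV₂ = v₂ − v₂ₜ = 47475.9 m/s ≈ 47.48 km/s
(c) ΔV_total = ΔV₁ + ΔV₂ = 115913 m/s ≈ 115.9 km/s

Final answer:
(a) ΔV₁ = 68.44 km/s
(b) ΔV₂ = 47.48 km/s
(c) ΔV_total = 115.9 km/s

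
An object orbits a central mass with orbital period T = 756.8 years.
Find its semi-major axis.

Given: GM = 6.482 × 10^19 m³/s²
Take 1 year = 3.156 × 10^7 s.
T = 756.8 years = 2.38846 × 10^10 s
GM = 6.482 × 10^19 m³/s²
Kepler's third law: a³ = GM T² / (4π²)
T² = 5.70474 × 10^20 s²
a³ = (6.482 × 10^19) × (5.70474 × 10^20) / (4π²) = 9.36668 × 10^38 m³
a = (a³)^(1/3) = 9.78427 × 10^12 m ≈ 9.784 Tm

Final answer: 9.784 Tm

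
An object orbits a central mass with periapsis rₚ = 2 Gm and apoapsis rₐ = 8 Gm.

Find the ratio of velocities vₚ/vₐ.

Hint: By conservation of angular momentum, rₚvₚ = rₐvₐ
rₚ = 2 Gm = 2 × 10^9 m
rₐ = 8 Gm = 8 × 10^9 m
rₚvₚ = rₐvₐ  ⇒  vₚ/vₐ = rₐ/rₚ
vₚ/vₐ = (8 × 10^9) / (2 × 10^9) = 4

Final answer: vₚ/vₐ = 4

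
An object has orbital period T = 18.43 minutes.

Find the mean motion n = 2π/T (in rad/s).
T = 18.43 minutes = 1105.8 s
n = 2π / 1105.8 s = 0.00568203 rad/s ≈ 0.005682 rad/s

Final answer: n = 0.005682 rad/s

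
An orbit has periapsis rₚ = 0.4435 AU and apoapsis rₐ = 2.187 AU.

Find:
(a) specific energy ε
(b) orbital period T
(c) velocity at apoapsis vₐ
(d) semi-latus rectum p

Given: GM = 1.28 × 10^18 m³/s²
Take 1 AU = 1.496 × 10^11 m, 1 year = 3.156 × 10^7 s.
rₚ = 0.4435 AU = 6.63476 × 10^10 m
rₐ = 2.187 AU = 3.27175 × 10^11 m
GM = 1.28 × 10^18 m³/s²
a = (rₚ + rₐ)/2 = 1.96761 × 10^11 m
e = (rₐ − rₚ)/(rₐ + rₚ) = (2.60828 × 10^11) / (3.93523 × 10^11) = 0.662802
(a) 2a = 3.93523 × 10^11 m;  ε = −GM/(2a) = -3.25267 × 10^6 J/kg ≈ -3.253 MJ/kg
(b) a³ = 7.61763 × 10^33 m³;  T = 2π √(a³/GM) = 2π × 7.71445 × 10^7 s = 4.84713 × 10^8 s ≈ 15.36 years
(c) vₐ² = GM (2/rₐ − 1/a) = 1.28 × 10^18 × (6.11293 × 10^-12 − 5.0823 × 10^-12) = 1.31921 × 10^6 m²/s²;  vₐ = 1148.57 m/s ≈ 0.2423 AU/year
(d) 1 − e² = 0.560694;  p = a(1 − e²) = 1.96761 × 10^11 × 0.560694 = 1.10323 × 10^11 m ≈ 0.7375 AU

Final answer:
(a) specific energy ε = -3.253 MJ/kg
(b) orbital period T = 15.36 years
(c) velocity at apoapsis vₐ = 0.2423 AU/year
(d) semi-latus rectum p = 0.7375 AU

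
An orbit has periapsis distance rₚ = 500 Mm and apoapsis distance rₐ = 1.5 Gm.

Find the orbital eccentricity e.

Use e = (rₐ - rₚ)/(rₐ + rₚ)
rₚ = 500 Mm = 5 × 10^8 m
rₐ = 1.5 Gm = 1.5 × 10^9 m
rₐ − rₚ = 1 × 10^9 m
rₐ + rₚ = 2 × 10^9 m
e = (rₐ − rₚ)/(rₐ + rₚ) = 0.5

Final answer: e = 0.5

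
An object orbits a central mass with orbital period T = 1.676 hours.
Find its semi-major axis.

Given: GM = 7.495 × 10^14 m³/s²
T = 1.676 hours = 6033.6 s
GM = 7.495 × 10^14 m³/s²
Kepler's third law: a³ = GM T² / (4π²)
T² = 3.64043 × 10^7 s²
a³ = (7.495 × 10^14) × (3.64043 × 10^7) / (4π²) = 6.91138 × 10^20 m³
a = (a³)^(1/3) = 8.84141 × 10^6 m ≈ 8.841 × 10^6 m

Final answer: 8.841 × 10^6 m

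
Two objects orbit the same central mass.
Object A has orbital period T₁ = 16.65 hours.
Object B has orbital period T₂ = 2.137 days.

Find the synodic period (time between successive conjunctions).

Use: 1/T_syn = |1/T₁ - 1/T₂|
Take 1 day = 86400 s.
T₁ = 16.65 hours = 59940 s
T₂ = 2.137 days = 184637 s
1/T₁ = 1.66834 × 10^-5 s⁻¹
1/T₂ = 5.41604 × 10^-6 s⁻¹
|1/T₁ − 1/T₂| = 1.12673 × 10^-5 s⁻¹
T_syn = 1 / |1/T₁ − 1/T₂| = 88752.3 s ≈ 1.027 days

Final answer: T_syn = 1.027 days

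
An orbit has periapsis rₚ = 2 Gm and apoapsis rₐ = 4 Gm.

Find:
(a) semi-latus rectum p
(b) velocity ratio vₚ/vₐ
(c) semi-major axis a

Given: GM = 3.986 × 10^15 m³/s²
rₚ = 2 Gm = 2 × 10^9 m
rₐ = 4 Gm = 4 × 10^9 m
GM = 3.986 × 10^15 m³/s²
a = (rₚ + rₐ)/2 = 3 × 10^9 m
e = (rₐ − rₚ)/(rₐ + rₚ) = (2 × 10^9) / (6 × 10^9) = 0.333333
(a) 1 − e² = 0.888889;  p = a(1 − e²) = 3 × 10^9 × 0.888889 = 2.66667 × 10^9 m ≈ 2.667 Gm
(b) vₚ/vₐ = rₐ/rₚ (angular momentum) = (4 × 10^9) / (2 × 10^9) = 2 ≈ 2
(c) a = 3 × 10^9 m ≈ 3 Gm

Final answer:
(a) semi-latus rectum p = 2.667 Gm
(b) velocity ratio vₚ/vₐ = 2
(c) semi-major axis a = 3 Gm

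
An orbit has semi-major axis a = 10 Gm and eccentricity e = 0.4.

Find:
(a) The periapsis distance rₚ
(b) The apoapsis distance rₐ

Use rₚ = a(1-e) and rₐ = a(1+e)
a = 10 Gm = 1 × 10^10 m
e = 0.4:  1 − e = 0.6,  1 + e = 1.4
(a) rₚ = a(1 − e) = 1 × 10^10 m × 0.6 = 6 × 10^9 m ≈ 6 Gm
(b) rₐ = a(1 + e) = 1 × 10^10 m × 1.4 = 1.4 × 10^10 m ≈ 14 Gm

Final answer:
(a) rₚ = 6 Gm
(b) rₐ = 14 Gm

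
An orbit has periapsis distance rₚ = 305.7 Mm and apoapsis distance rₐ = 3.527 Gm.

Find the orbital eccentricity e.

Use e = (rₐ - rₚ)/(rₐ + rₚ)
rₚ = 305.7 Mm = 3.057 × 10^8 m
rₐ = 3.527 Gm = 3.527 × 10^9 m
rₐ − rₚ = 3.2213 × 10^9 m
rₐ + rₚ = 3.8327 × 10^9 m
e = (rₐ − rₚ)/(rₐ + rₚ) = 0.840478

Final answer: e = 0.8405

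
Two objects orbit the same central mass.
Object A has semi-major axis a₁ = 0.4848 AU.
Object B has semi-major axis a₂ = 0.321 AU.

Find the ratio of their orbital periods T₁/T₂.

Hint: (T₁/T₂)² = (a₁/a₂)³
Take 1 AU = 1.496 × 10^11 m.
a₁ = 0.4848 AU = 7.25261 × 10^10 m
a₂ = 0.321 AU = 4.80216 × 10^10 m
a₁/a₂ = 1.51028
T₁/T₂ = (a₁/a₂)^(3/2) = (1.51028)^1.5 = 1.85604

Final answer: T₁/T₂ = 1.856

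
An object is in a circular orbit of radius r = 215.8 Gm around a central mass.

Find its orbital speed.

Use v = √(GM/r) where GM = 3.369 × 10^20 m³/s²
r = 215.8 Gm = 2.158 × 10^11 m
GM = 3.369 × 10^20 m³/s²
GM/r = (3.369 × 10^20) / (2.158 × 10^11) = 1.56117 × 10^9 m²/s²
v = √(GM/r) = 39511.6 m/s ≈ 39.51 km/s

Final answer: 39.51 km/s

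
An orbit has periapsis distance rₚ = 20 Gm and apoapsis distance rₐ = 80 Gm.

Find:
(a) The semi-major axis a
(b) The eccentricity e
rₚ = 20 Gm = 2 × 10^10 m
rₐ = 80 Gm = 8 × 10^10 m
(a) a = (rₚ + rₐ)/2 = 5 × 10^10 m ≈ 50 Gm
(b) e = (rₐ − rₚ)/(rₐ + rₚ) = (6 × 10^10) / (1 × 10^11) = 0.6

Final answer:
(a) a = 50 Gm
(b) e = 0.6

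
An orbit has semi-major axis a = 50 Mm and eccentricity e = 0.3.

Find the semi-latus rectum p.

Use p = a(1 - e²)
a = 50 Mm = 5 × 10^7 m
e = 0.3,  e² = 0.09,  1 − e² = 0.91
p = a(1 − e²) = 5 × 10^7 m × 0.91 = 4.55 × 10^7 m ≈ 45.5 Mm

Final answer: p = 45.5 Mm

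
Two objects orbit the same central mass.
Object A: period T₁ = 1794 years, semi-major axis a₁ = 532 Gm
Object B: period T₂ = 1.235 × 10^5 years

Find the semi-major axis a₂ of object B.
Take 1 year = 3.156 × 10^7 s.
T₁ = 1794 years = 5.66186 × 10^10 s
T₂ = 1.235 × 10^5 years = 3.89766 × 10^12 s
a₁ = 532 Gm = 5.32 × 10^11 m
Kepler's third law: (T₂/T₁)² = (a₂/a₁)³  ⇒  a₂ = a₁ (T₂/T₁)^(2/3)
T₂/T₁ = 68.8406
(T₂/T₁)^(2/3) = 16.7969
a₂ = 5.32 × 10^11 m × 16.7969 = 8.93596 × 10^12 m ≈ 8.936 Tm

Final answer: a₂ = 8.936 Tm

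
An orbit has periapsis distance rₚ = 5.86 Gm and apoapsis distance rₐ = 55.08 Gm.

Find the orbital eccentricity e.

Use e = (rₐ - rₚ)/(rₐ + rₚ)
rₚ = 5.86 Gm = 5.86 × 10^9 m
rₐ = 55.08 Gm = 5.508 × 10^10 m
rₐ − rₚ = 4.922 × 10^10 m
rₐ + rₚ = 6.094 × 10^10 m
e = (rₐ − rₚ)/(rₐ + rₚ) = 0.80768

Final answer: e = 0.8077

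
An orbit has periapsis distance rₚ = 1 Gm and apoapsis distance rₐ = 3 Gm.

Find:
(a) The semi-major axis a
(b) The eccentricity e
rₚ = 1 Gm = 1 × 10^9 m
rₐ = 3 Gm = 3 × 10^9 m
(a) a = (rₚ + rₐ)/2 = 2 × 10^9 m ≈ 2 Gm
(b) e = (rₐ − rₚ)/(rₐ + rₚ) = (2 × 10^9) / (4 × 10^9) = 0.5

Final answer:
(a) a = 2 Gm
(b) e = 0.5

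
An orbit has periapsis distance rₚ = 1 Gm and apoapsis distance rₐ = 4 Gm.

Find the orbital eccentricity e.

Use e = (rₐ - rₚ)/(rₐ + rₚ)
rₚ = 1 Gm = 1 × 10^9 m
rₐ = 4 Gm = 4 × 10^9 m
rₐ − rₚ = 3 × 10^9 m
rₐ + rₚ = 5 × 10^9 m
e = (rₐ − rₚ)/(rₐ + rₚ) = 0.6

Final answer: e = 0.6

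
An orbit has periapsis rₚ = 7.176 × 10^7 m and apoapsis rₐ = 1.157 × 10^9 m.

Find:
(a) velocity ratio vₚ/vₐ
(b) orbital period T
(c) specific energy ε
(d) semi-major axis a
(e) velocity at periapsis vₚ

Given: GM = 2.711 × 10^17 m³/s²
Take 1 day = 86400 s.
rₚ = 7.176 × 10^7 m
rₐ = 1.157 × 10^9 m
GM = 2.711 × 10^17 m³/s²
a = (rₚ + rₐ)/2 = 6.1438 × 10^8 m
e = (rₐ − rₚ)/(rₐ + rₚ) = (1.08524 × 10^9) / (1.22876 × 10^9) = 0.883199
(a) vₚ/vₐ = rₐ/rₚ (angular momentum) = (1.157 × 10^9) / (7.176 × 10^7) = 16.1232 ≈ 16.12
(b) a³ = 2.31906 × 10^26 m³;  T = 2π √(a³/GM) = 2π × 29247.6 s = 183768 s ≈ 2.127 days
(c) 2a = 1.22876 × 10^9 m;  ε = −GM/(2a) = -2.20629 × 10^8 J/kg ≈ -220.6 MJ/kg
(d) a = 6.1438 × 10^8 m ≈ 6.144 × 10^8 m
(e) vₚ² = GM (2/rₚ − 1/a) = 2.711 × 10^17 × (2.78707 × 10^-8 − 1.62766 × 10^-9) = 7.11448 × 10^9 m²/s²;  vₚ = 84347.4 m/s ≈ 84.35 km/s

Final answer:
(a) velocity ratio vₚ/vₐ = 16.12
(b) orbital period T = 2.127 days
(c) specific energy ε = -220.6 MJ/kg
(d) semi-major axis a = 6.144 × 10^8 m
(e) velocity at periapsis vₚ = 84.35 km/s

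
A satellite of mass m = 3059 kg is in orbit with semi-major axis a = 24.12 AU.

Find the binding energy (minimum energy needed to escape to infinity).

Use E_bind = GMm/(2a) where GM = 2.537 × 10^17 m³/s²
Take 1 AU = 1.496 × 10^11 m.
a = 24.12 AU = 3.60835 × 10^12 m
GM = 2.537 × 10^17 m³/s²
m = 3059 kg
GMm = 2.537 × 10^17 × 3059 = 7.76068 × 10^20 m³·kg/s²
2a = 7.2167 × 10^12 m
E_bind = GMm/(2a) = 1.07538 × 10^8 J ≈ 107.5 MJ

Final answer: 107.5 MJ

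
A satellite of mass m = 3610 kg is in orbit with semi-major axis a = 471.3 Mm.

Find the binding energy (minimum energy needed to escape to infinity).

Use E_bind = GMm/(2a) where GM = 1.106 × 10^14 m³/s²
a = 471.3 Mm = 4.713 × 10^8 m
GM = 1.106 × 10^14 m³/s²
m = 3610 kg
GMm = 1.106 × 10^14 × 3610 = 3.99266 × 10^17 m³·kg/s²
2a = 9.426 × 10^8 m
E_bind = GMm/(2a) = 4.23579 × 10^8 J ≈ 423.6 MJ

Final answer: 423.6 MJ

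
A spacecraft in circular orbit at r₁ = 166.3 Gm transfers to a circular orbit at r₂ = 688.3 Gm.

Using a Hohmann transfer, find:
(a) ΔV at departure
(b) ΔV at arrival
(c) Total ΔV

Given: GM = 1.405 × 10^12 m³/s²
r₁ = 166.3 Gm = 1.663 × 10^11 m
r₂ = 688.3 Gm = 6.883 × 10^11 m
GM = 1.405 × 10^12 m³/s²
Transfer ellipse: a_t = (r₁ + r₂)/2 = 4.273 × 10^11 m
Circular speed at r₁: v₁ = √(GM/r₁) = 2.90665 m/s
Transfer speed at r₁ (periapsis): v₁ₜ = √(GM(2/r₁ − 1/a_t)) = 3.68905 m/s
(a) ΔV₁ = v₁ₜ − v₁ = 0.782404 m/s ≈ 0.7824 m/s
Circular speed at r₂: v₂ = √(GM/r₂) = 1.42873 m/s
Transfer speed at r₂ (apoapsis): v₂ₜ = √(GM(2/r₂ − 1/a_t)) = 0.89131 m/s
(b) ΔV₂ = v₂ − v₂ₜ = 0.537417 m/s ≈ 0.5374 m/s
(c) ΔV_total = ΔV₁ + ΔV₂ = 1.31982 m/s ≈ 1.32 m/s

Final answer:
(a) ΔV₁ = 0.7824 m/s
(b) ΔV₂ = 0.5374 m/s
(c) ΔV_total = 1.32 m/s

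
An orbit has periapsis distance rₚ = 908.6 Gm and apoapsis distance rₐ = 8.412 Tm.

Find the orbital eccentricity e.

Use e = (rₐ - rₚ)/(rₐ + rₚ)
rₚ = 908.6 Gm = 9.086 × 10^11 m
rₐ = 8.412 Tm = 8.412 × 10^12 m
rₐ − rₚ = 7.5034 × 10^12 m
rₐ + rₚ = 9.3206 × 10^12 m
e = (rₐ − rₚ)/(rₐ + rₚ) = 0.805034

Final answer: e = 0.805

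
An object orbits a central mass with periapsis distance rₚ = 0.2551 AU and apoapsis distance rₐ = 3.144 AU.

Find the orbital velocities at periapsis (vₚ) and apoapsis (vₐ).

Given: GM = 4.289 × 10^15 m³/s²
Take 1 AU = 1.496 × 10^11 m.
rₚ = 0.2551 AU = 3.8163 × 10^10 m
rₐ = 3.144 AU = 4.70342 × 10^11 m
GM = 4.289 × 10^15 m³/s²
a = (rₚ + rₐ)/2 = 2.54253 × 10^11 m
Vis-viva: v² = GM (2/r − 1/a)
vₚ² = 4.289 × 10^15 × (5.24068 × 10^-11 − 3.9331 × 10^-12) = 207904 m²/s²
vₚ = 455.965 m/s ≈ 456 m/s
vₐ² = 4.289 × 10^15 × (4.25222 × 10^-12 − 3.9331 × 10^-12) = 1368.73 m²/s²
vₐ = 36.9964 m/s ≈ 37 m/s

Final answer: vₚ = 456 m/s, vₐ = 37 m/s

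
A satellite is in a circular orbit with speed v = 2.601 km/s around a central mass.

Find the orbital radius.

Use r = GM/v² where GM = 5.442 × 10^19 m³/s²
v = 2.601 km/s = 2601 m/s
GM = 5.442 × 10^19 m³/s²
v² = 6.7652 × 10^6 m²/s²
r = GM/v² = (5.442 × 10^19) / (6.7652 × 10^6) = 8.04411 × 10^12 m ≈ 8.044 Tm

Final answer: 8.044 Tm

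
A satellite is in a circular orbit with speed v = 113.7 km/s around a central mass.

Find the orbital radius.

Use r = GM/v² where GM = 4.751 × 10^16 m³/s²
v = 113.7 km/s = 113700 m/s
GM = 4.751 × 10^16 m³/s²
v² = 1.29277 × 10^10 m²/s²
r = GM/v² = (4.751 × 10^16) / (1.29277 × 10^10) = 3.67506 × 10^6 m ≈ 3.675 Mm

Final answer: 3.675 Mm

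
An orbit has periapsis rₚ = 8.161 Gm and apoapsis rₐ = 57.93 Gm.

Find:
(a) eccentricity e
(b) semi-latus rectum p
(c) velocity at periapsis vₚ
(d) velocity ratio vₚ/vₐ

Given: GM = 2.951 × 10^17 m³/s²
rₚ = 8.161 Gm = 8.161 × 10^9 m
rₐ = 57.93 Gm = 5.793 × 10^10 m
GM = 2.951 × 10^17 m³/s²
a = (rₚ + rₐ)/2 = 3.30455 × 10^10 m
e = (rₐ − rₚ)/(rₐ + rₚ) = (4.9769 × 10^10) / (6.6091 × 10^10) = 0.753037
(a) e = 0.753037 ≈ 0.753
(b) 1 − e² = 0.432935;  p = a(1 − e²) = 3.30455 × 10^10 × 0.432935 = 1.43065 × 10^10 m ≈ 14.31 Gm
(c) vₚ² = GM (2/rₚ − 1/a) = 2.951 × 10^17 × (2.45068 × 10^-10 − 3.02613 × 10^-11) = 6.33895 × 10^7 m²/s²;  vₚ = 7961.75 m/s ≈ 7.962 km/s
(d) vₚ/vₐ = rₐ/rₚ (angular momentum) = (5.793 × 10^10) / (8.161 × 10^9) = 7.09839 ≈ 7.098

Final answer:
(a) eccentricity e = 0.753
(b) semi-latus rectum p = 14.31 Gm
(c) velocity at periapsis vₚ = 7.962 km/s
(d) velocity ratio vₚ/vₐ = 7.098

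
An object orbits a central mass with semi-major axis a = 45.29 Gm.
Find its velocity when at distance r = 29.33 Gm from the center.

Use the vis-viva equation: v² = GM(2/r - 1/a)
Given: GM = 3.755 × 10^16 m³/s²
a = 45.29 Gm = 4.529 × 10^10 m
r = 29.33 Gm = 2.933 × 10^10 m
GM = 3.755 × 10^16 m³/s²
2/r − 1/a = 6.81896 × 10^-11 − 2.20799 × 10^-11 = 4.61096 × 10^-11 m⁻¹
v² = GM (2/r − 1/a) = 1.73142 × 10^6 m²/s²
v = 1315.83 m/s ≈ 1.316 km/s

Final answer: 1.316 km/s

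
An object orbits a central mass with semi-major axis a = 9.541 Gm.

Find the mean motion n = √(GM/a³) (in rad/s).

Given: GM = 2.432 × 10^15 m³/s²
a = 9.541 Gm = 9.541 × 10^9 m
GM = 2.432 × 10^15 m³/s²
a³ = 8.68524 × 10^29 m³
GM/a³ = (2.432 × 10^15) / (8.68524 × 10^29) = 2.80015 × 10^-15 s⁻²
n = √(GM/a³) = 5.29165 × 10^-8 rad/s ≈ 5.292 × 10^-8 rad/s

Final answer: n = 5.292 × 10^-8 rad/s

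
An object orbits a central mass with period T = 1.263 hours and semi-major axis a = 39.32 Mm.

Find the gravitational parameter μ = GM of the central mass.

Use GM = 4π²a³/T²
T = 1.263 hours = 4546.8 s
a = 39.32 Mm = 3.932 × 10^7 m
a³ = 6.07912 × 10^22 m³
T² = 2.06734 × 10^7 s²
GM = 4π² × (6.07912 × 10^22) / (2.06734 × 10^7) = 1.16088 × 10^17 m³/s²
GM ≈ 1.161 × 10^17 m³/s²

Final answer: GM = 1.161 × 10^17 m³/s²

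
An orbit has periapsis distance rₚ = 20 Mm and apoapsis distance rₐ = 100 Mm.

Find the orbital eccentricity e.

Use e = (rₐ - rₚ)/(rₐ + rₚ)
rₚ = 20 Mm = 2 × 10^7 m
rₐ = 100 Mm = 1 × 10^8 m
rₐ − rₚ = 8 × 10^7 m
rₐ + rₚ = 1.2 × 10^8 m
e = (rₐ − rₚ)/(rₐ + rₚ) = 0.666667

Final answer: e = 0.6667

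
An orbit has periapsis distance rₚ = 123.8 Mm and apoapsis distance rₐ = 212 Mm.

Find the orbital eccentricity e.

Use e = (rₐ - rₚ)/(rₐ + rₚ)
rₚ = 123.8 Mm = 1.238 × 10^8 m
rₐ = 212 Mm = 2.12 × 10^8 m
rₐ − rₚ = 8.82 × 10^7 m
rₐ + rₚ = 3.358 × 10^8 m
e = (rₐ − rₚ)/(rₐ + rₚ) = 0.262656

Final answer: e = 0.2627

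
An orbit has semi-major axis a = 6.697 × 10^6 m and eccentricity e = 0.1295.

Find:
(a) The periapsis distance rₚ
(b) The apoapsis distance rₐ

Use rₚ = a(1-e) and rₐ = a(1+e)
a = 6.697 × 10^6 m
e = 0.1295:  1 − e = 0.8705,  1 + e = 1.1295
(a) rₚ = a(1 − e) = 6.697 × 10^6 m × 0.8705 = 5.82974 × 10^6 m ≈ 5.83 × 10^6 m
(b) rₐ = a(1 + e) = 6.697 × 10^6 m × 1.1295 = 7.56426 × 10^6 m ≈ 7.564 × 10^6 m

Final answer:
(a) rₚ = 5.83 × 10^6 m
(b) rₐ = 7.564 × 10^6 m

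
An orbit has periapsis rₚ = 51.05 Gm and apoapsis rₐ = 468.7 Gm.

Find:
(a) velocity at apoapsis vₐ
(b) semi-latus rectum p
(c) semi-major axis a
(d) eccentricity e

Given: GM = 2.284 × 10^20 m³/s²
rₚ = 51.05 Gm = 5.105 × 10^10 m
rₐ = 468.7 Gm = 4.687 × 10^11 m
GM = 2.284 × 10^20 m³/s²
a = (rₚ + rₐ)/2 = 2.59875 × 10^11 m
e = (rₐ − rₚ)/(rₐ + rₚ) = (4.1765 × 10^11) / (5.1975 × 10^11) = 0.803559
(a) vₐ² = GM (2/rₐ − 1/a) = 2.284 × 10^20 × (4.26712 × 10^-12 − 3.848 × 10^-12) = 9.57265 × 10^7 m²/s²;  vₐ = 9783.99 m/s ≈ 9.784 km/s
(b) 1 − e² = 0.354292;  p = a(1 − e²) = 2.59875 × 10^11 × 0.354292 = 9.20717 × 10^10 m ≈ 92.07 Gm
(c) a = 2.59875 × 10^11 m ≈ 259.9 Gm
(d) e = 0.803559 ≈ 0.8036

Final answer:
(a) velocity at apoapsis vₐ = 9.784 km/s
(b) semi-latus rectum p = 92.07 Gm
(c) semi-major axis a = 259.9 Gm
(d) eccentricity e = 0.8036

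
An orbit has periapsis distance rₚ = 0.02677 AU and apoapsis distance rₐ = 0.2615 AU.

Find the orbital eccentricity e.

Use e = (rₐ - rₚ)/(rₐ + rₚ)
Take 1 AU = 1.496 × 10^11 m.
rₚ = 0.02677 AU = 4.00479 × 10^9 m
rₐ = 0.2615 AU = 3.91204 × 10^10 m
rₐ − rₚ = 3.51156 × 10^10 m
rₐ + rₚ = 4.31252 × 10^10 m
e = (rₐ − rₚ)/(rₐ + rₚ) = 0.814271

Final answer: e = 0.8143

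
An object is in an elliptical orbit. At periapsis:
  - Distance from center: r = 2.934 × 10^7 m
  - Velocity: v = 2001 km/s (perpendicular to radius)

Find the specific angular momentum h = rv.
r = 2.934 × 10^7 m
v = 2001 km/s = 2.001 × 10^6 m/s
h = rv = 2.934 × 10^7 × 2.001 × 10^6 = 5.87093 × 10^13 m²/s ≈ 5.871 × 10^13 m²/s

Final answer: h = 5.871 × 10^13 m²/s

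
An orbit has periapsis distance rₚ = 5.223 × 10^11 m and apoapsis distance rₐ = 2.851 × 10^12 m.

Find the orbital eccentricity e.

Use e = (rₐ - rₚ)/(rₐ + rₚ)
rₚ = 5.223 × 10^11 m
rₐ = 2.851 × 10^12 m
rₐ − rₚ = 2.3287 × 10^12 m
rₐ + rₚ = 3.3733 × 10^12 m
e = (rₐ − rₚ)/(rₐ + rₚ) = 0.690333

Final answer: e = 0.6903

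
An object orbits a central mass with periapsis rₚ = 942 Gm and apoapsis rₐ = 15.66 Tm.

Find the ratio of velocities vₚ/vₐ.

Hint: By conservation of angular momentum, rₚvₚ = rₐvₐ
rₚ = 942 Gm = 9.42 × 10^11 m
rₐ = 15.66 Tm = 1.566 × 10^13 m
rₚvₚ = rₐvₐ  ⇒  vₚ/vₐ = rₐ/rₚ
vₚ/vₐ = (1.566 × 10^13) / (9.42 × 10^11) = 16.6242

Final answer: vₚ/vₐ = 16.62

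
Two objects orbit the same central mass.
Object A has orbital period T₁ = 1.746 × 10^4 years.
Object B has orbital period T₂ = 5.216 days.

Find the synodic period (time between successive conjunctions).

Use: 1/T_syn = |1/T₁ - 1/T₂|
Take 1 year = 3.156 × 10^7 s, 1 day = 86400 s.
T₁ = 1.746 × 10^4 years = 5.51038 × 10^11 s
T₂ = 5.216 days = 450662 s
1/T₁ = 1.81476 × 10^-12 s⁻¹
1/T₂ = 2.21896 × 10^-6 s⁻¹
|1/T₁ − 1/T₂| = 2.21895 × 10^-6 s⁻¹
T_syn = 1 / |1/T₁ − 1/T₂| = 450663 s ≈ 5.216 days

Final answer: T_syn = 5.216 days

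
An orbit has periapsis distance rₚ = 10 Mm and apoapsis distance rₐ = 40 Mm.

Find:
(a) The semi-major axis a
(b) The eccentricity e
rₚ = 10 Mm = 1 × 10^7 m
rₐ = 40 Mm = 4 × 10^7 m
(a) a = (rₚ + rₐ)/2 = 2.5 × 10^7 m ≈ 25 Mm
(b) e = (rₐ − rₚ)/(rₐ + rₚ) = (3 × 10^7) / (5 × 10^7) = 0.6

Final answer:
(a) a = 25 Mm
(b) e = 0.6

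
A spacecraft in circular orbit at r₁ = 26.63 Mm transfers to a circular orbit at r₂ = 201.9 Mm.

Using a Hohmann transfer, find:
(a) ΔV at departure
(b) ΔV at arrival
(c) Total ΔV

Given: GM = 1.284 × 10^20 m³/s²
r₁ = 26.63 Mm = 2.663 × 10^7 m
r₂ = 201.9 Mm = 2.019 × 10^8 m
GM = 1.284 × 10^20 m³/s²
Transfer ellipse: a_t = (r₁ + r₂)/2 = 1.14265 × 10^8 m
Circular speed at r₁: v₁ = √(GM/r₁) = 2.19582 × 10^6 m/s
Transfer speed at r₁ (periapsis): v₁ₜ = √(GM(2/r₁ − 1/a_t)) = 2.91883 × 10^6 m/s
(a) ΔV₁ = v₁ₜ − v₁ = 723007 m/s ≈ 723 km/s
Circular speed at r₂: v₂ = √(GM/r₂) = 797470 m/s
Transfer speed at r₂ (apoapsis): v₂ₜ = √(GM(2/r₂ − 1/a_t)) = 384985 m/s
(b) ΔV₂ = v₂ − v₂ₜ = 412485 m/s ≈ 412.5 km/s
(c) ΔV_total = ΔV₁ + ΔV₂ = 1.13549 × 10^6 m/s ≈ 1135 km/s

Final answer:
(a) ΔV₁ = 723 km/s
(b) ΔV₂ = 412.5 km/s
(c) ΔV_total = 1135 km/s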